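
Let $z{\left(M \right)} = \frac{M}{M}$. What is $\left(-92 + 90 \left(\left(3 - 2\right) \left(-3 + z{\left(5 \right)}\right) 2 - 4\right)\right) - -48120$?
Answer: $47308$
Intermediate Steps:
$z{\left(M \right)} = 1$
$\left(-92 + 90 \left(\left(3 - 2\right) \left(-3 + z{\left(5 \right)}\right) 2 - 4\right)\right) - -48120 = \left(-92 + 90 \left(\left(3 - 2\right) \left(-3 + 1\right) 2 - 4\right)\right) - -48120 = \left(-92 + 90 \left(1 \left(-2\right) 2 - 4\right)\right) + 48120 = \left(-92 + 90 \left(\left(-2\right) 2 - 4\right)\right) + 48120 = \left(-92 + 90 \left(-4 - 4\right)\right) + 48120 = \left(-92 + 90 \left(-8\right)\right) + 48120 = \left(-92 - 720\right) + 48120 = -812 + 48120 = 47308$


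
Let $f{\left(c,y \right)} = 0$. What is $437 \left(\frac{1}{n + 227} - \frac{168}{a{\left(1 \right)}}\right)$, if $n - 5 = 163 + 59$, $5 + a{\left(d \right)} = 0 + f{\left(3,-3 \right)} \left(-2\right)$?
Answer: $\frac{33333049}{2270} \approx 14684.0$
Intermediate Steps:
$a{\left(d \right)} = -5$ ($a{\left(d \right)} = -5 + \left(0 + 0 \left(-2\right)\right) = -5 + \left(0 + 0\right) = -5 + 0 = -5$)
$n = 227$ ($n = 5 + \left(163 + 59\right) = 5 + 222 = 227$)
$437 \left(\frac{1}{n + 227} - \frac{168}{a{\left(1 \right)}}\right) = 437 \left(\frac{1}{227 + 227} - \frac{168}{-5}\right) = 437 \left(\frac{1}{454} - - \frac{168}{5}\right) = 437 \left(\frac{1}{454} + \frac{168}{5}\right) = 437 \cdot \frac{76277}{2270} = \frac{33333049}{2270}$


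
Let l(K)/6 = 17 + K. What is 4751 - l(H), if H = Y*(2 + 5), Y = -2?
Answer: 4733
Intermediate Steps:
H = -14 (H = -2*(2 + 5) = -2*7 = -14)
l(K) = 102 + 6*K (l(K) = 6*(17 + K) = 102 + 6*K)
4751 - l(H) = 4751 - (102 + 6*(-14)) = 4751 - (102 - 84) = 4751 - 1*18 = 4751 - 18 = 4733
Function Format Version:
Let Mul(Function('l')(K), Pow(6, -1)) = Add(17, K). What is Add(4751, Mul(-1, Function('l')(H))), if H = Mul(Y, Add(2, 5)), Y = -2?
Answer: 4733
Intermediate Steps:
H = -14 (H = Mul(-2, Add(2, 5)) = Mul(-2, 7) = -14)
Function('l')(K) = Add(102, Mul(6, K)) (Function('l')(K) = Mul(6, Add(17, K)) = Add(102, Mul(6, K)))
Add(4751, Mul(-1, Function('l')(H))) = Add(4751, Mul(-1, Add(102, Mul(6, -14)))) = Add(4751, Mul(-1, Add(102, -84))) = Add(4751, Mul(-1, 18)) = Add(4751, -18) = 4733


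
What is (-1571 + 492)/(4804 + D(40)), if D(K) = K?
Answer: -1079/4844 ≈ -0.22275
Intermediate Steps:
(-1571 + 492)/(4804 + D(40)) = (-1571 + 492)/(4804 + 40) = -1079/4844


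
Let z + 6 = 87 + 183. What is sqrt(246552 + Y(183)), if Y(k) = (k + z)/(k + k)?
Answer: sqrt(3669698146)/122 ≈ 496.54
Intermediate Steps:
z = 264 (z = -6 + (87 + 183) = -6 + 270 = 264)
Y(k) = (264 + k)/(2*k) (Y(k) = (k + 264)/(k + k) = (264 + k)/((2*k)) = (264 + k)*(1/(2*k)) = (264 + k)/(2*k))
sqrt(246552 + Y(183)) = sqrt(246552 + (1/2)*(264 + 183)/183) = sqrt(246552 + (1/2)*(1/183)*447) = sqrt(246552 + 149/122) = sqrt(30079493/122) = sqrt(3669698146)/122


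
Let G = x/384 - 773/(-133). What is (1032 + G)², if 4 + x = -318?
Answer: 701198608824025/652087296 ≈ 1.0753e+6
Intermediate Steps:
x = -322 (x = -4 - 318 = -322)
G = 127003/25536 (G = -322/384 - 773/(-133) = -322*1/384 - 773*(-1/133) = -161/192 + 773/133 = 127003/25536 ≈ 4.9735)
(1032 + G)² = (1032 + 127003/25536)² = (26480155/25536)² = 701198608824025/652087296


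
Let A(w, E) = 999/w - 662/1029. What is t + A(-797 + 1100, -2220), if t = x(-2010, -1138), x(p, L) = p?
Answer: -208621495/103929 ≈ -2007.3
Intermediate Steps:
t = -2010
A(w, E) = -662/1029 + 999/w (A(w, E) = 999/w - 662*1/1029 = 999/w - 662/1029 = -662/1029 + 999/w)
t + A(-797 + 1100, -2220) = -2010 + (-662/1029 + 999/(-797 + 1100)) = -2010 + (-662/1029 + 999/303) = -2010 + (-662/1029 + 999*(1/303)) = -2010 + (-662/1029 + 333/101) = -2010 + 275795/103929 = -208621495/103929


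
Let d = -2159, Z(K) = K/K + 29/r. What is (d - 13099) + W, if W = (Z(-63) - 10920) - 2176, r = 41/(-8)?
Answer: -1162705/41 ≈ -28359.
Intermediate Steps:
r = -41/8 (r = 41*(-⅛) = -41/8 ≈ -5.1250)
Z(K) = -191/41 (Z(K) = K/K + 29/(-41/8) = 1 + 29*(-8/41) = 1 - 232/41 = -191/41)
W = -537127/41 (W = (-191/41 - 10920) - 2176 = -447911/41 - 2176 = -537127/41 ≈ -13101.)
(d - 13099) + W = (-2159 - 13099) - 537127/41 = -15258 - 537127/41 = -1162705/41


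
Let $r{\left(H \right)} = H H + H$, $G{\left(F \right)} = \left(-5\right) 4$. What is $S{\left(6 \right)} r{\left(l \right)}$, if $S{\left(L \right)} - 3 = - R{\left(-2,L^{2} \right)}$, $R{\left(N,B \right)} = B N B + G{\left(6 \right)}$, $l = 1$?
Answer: $5230$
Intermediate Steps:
$G{\left(F \right)} = -20$
$R{\left(N,B \right)} = -20 + N B^{2}$ ($R{\left(N,B \right)} = B N B - 20 = N B^{2} - 20 = -20 + N B^{2}$)
$r{\left(H \right)} = H + H^{2}$ ($r{\left(H \right)} = H^{2} + H = H + H^{2}$)
$S{\left(L \right)} = 23 + 2 L^{4}$ ($S{\left(L \right)} = 3 - \left(-20 - 2 \left(L^{2}\right)^{2}\right) = 3 - \left(-20 - 2 L^{4}\right) = 3 + \left(20 + 2 L^{4}\right) = 23 + 2 L^{4}$)
$S{\left(6 \right)} r{\left(l \right)} = \left(23 + 2 \cdot 6^{4}\right) 1 \left(1 + 1\right) = \left(23 + 2 \cdot 1296\right) 1 \cdot 2 = \left(23 + 2592\right) 2 = 2615 \cdot 2 = 5230$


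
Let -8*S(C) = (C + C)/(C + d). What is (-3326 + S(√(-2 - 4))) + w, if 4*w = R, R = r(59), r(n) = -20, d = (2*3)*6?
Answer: (-13325*√6 + 479664*I)/(4*(√6 - 36*I)) ≈ -3331.0 - 0.016932*I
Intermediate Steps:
d = 36 (d = 6*6 = 36)
R = -20
S(C) = -C/(4*(36 + C)) (S(C) = -(C + C)/(8*(C + 36)) = -2*C/(8*(36 + C)) = -C/(4*(36 + C)))
w = -5 (w = (¼)*(-20) = -5)
(-3326 + S(√(-2 - 4))) + w = (-3326 - √(-2 - 4)/(144 + 4*√(-2 - 4))) - 5 = (-3326 - √(-6)/(144 + 4*√(-6))) - 5 = (-3326 - I*√6/(144 + 4*(I*√6))) - 5 = (-3326 - I*√6/(144 + 4*I*√6)) - 5 = -3331 - I*√6/(144 + 4*I*√6)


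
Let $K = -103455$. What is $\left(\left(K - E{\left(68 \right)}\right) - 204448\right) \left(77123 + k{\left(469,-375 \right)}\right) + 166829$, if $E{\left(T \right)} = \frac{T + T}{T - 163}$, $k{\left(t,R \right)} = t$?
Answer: $- \frac{2269600508453}{95} \approx -2.3891 \cdot 10^{10}$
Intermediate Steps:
$E{\left(T \right)} = \frac{2 T}{-163 + T}$
$\left(\left(K - E{\left(68 \right)}\right) - 204448\right) \left(77123 + k{\left(469,-375 \right)}\right) + 166829 = \left(\left(-103455 - 2 \cdot 68 \frac{1}{-163 + 68}\right) - 204448\right) \left(77123 + 469\right) + 166829 = \left(\left(-103455 - 2 \cdot 68 \frac{1}{-95}\right) - 204448\right) 77592 + 166829 = \left(\left(-103455 - 2 \cdot 68 \left(- \frac{1}{95}\right)\right) - 204448\right) 77592 + 166829 = \left(\left(-103455 - - \frac{136}{95}\right) - 204448\right) 77592 + 166829 = \left(\left(-103455 + \frac{136}{95}\right) - 204448\right) 77592 + 166829 = \left(- \frac{9828089}{95} - 204448\right) 77592 + 166829 = \left(- \frac{29250649}{95}\right) 77592 + 166829 = - \frac{2269616357208}{95} + 166829 = - \frac{2269600508453}{95}$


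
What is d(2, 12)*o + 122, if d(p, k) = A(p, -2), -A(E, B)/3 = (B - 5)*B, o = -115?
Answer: 4952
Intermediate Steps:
A(E, B) = -3*B*(-5 + B) (A(E, B) = -3*(B - 5)*B = -3*(-5 + B)*B = -3*B*(-5 + B))
d(p, k) = -42 (d(p, k) = 3*(-2)*(5 - 1*(-2)) = 3*(-2)*(5 + 2) = 3*(-2)*7 = -42)
d(2, 12)*o + 122 = -42*(-115) + 122 = 4830 + 122 = 4952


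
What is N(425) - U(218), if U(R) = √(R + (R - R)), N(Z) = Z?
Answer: 425 - √218 ≈ 410.24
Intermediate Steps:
U(R) = √R (U(R) = √(R + 0) = √R)
N(425) - U(218) = 425 - √218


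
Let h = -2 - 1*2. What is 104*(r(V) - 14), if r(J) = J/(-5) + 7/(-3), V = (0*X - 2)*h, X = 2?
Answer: -27976/15 ≈ -1865.1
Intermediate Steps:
h = -4 (h = -2 - 2 = -4)
V = 8 (V = (0*2 - 2)*(-4) = (0 - 2)*(-4) = -2*(-4) = 8)
r(J) = -7/3 - J/5 (r(J) = J*(-1/5) + 7*(-1/3) = -J/5 - 7/3 = -7/3 - J/5)
104*(r(V) - 14) = 104*((-7/3 - 1/5*8) - 14) = 104*((-7/3 - 8/5) - 14) = 104*(-59/15 - 14) = 104*(-269/15) = -27976/15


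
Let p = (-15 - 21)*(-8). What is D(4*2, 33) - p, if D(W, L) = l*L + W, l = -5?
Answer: -445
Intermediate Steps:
D(W, L) = W - 5*L (D(W, L) = -5*L + W = W - 5*L)
p = 288 (p = -36*(-8) = 288)
D(4*2, 33) - p = (4*2 - 5*33) - 1*288 = (8 - 165) - 288 = -157 - 288 = -445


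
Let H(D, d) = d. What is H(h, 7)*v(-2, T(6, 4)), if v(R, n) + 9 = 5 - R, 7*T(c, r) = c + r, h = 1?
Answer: -14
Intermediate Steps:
T(c, r) = c/7 + r/7 (T(c, r) = (c + r)/7 = c/7 + r/7)
v(R, n) = -4 - R (v(R, n) = -9 + (5 - R) = -4 - R)
H(h, 7)*v(-2, T(6, 4)) = 7*(-4 - 1*(-2)) = 7*(-4 + 2) = 7*(-2) = -14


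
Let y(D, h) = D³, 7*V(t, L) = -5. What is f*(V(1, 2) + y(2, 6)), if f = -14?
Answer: -102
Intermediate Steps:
V(t, L) = -5/7 (V(t, L) = (⅐)*(-5) = -5/7)
f*(V(1, 2) + y(2, 6)) = -14*(-5/7 + 2³) = -14*(-5/7 + 8) = -14*51/7 = -102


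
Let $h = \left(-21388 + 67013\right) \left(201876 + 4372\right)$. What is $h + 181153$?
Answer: $9410246153$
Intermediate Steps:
$h = 9410065000$ ($h = 45625 \cdot 206248 = 9410065000$)
$h + 181153 = 9410065000 + 181153 = 9410246153$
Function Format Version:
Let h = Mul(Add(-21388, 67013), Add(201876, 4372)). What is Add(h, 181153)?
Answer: 9410246153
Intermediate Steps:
h = 9410065000 (h = Mul(45625, 206248) = 9410065000)
Add(h, 181153) = Add(9410065000, 181153) = 9410246153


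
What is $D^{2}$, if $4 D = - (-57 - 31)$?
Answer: $484$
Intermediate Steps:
$D = 22$ ($D = \frac{\left(-1\right) \left(-57 - 31\right)}{4} = \frac{\left(-1\right) \left(-88\right)}{4} = \frac{1}{4} \cdot 88 = 22$)
$D^{2} = 22^{2} = 484$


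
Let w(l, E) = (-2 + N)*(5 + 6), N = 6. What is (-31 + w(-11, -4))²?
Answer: 169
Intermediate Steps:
w(l, E) = 44 (w(l, E) = (-2 + 6)*(5 + 6) = 4*11 = 44)
(-31 + w(-11, -4))² = (-31 + 44)² = 13² = 169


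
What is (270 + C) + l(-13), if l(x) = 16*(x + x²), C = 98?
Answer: 2864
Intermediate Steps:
l(x) = 16*x + 16*x²
(270 + C) + l(-13) = (270 + 98) + 16*(-13)*(1 - 13) = 368 + 16*(-13)*(-12) = 368 + 2496 = 2864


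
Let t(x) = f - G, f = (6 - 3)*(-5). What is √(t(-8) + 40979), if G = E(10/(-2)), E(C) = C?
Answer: √40969 ≈ 202.41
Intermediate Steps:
G = -5 (G = 10/(-2) = 10*(-½) = -5)
f = -15 (f = 3*(-5) = -15)
t(x) = -10 (t(x) = -15 - 1*(-5) = -15 + 5 = -10)
√(t(-8) + 40979) = √(-10 + 40979) = √40969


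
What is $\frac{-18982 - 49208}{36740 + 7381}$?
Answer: $- \frac{22730}{14707} \approx -1.5455$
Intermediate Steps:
$\frac{-18982 - 49208}{36740 + 7381} = - \frac{68190}{44121} = \left(-68190\right) \frac{1}{44121} = - \frac{22730}{14707}$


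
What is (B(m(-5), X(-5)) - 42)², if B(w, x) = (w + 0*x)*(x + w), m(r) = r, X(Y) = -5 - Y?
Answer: 289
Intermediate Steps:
B(w, x) = w*(w + x) (B(w, x) = (w + 0)*(w + x) = w*(w + x))
(B(m(-5), X(-5)) - 42)² = (-5*(-5 + (-5 - 1*(-5))) - 42)² = (-5*(-5 + (-5 + 5)) - 42)² = (-5*(-5 + 0) - 42)² = (-5*(-5) - 42)² = (25 - 42)² = (-17)² = 289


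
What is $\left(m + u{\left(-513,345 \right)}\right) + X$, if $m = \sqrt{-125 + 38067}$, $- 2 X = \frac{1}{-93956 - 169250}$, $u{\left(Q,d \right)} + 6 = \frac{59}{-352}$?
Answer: $- \frac{285710025}{46324256} + \sqrt{37942} \approx 188.62$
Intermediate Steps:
$u{\left(Q,d \right)} = - \frac{2171}{352}$ ($u{\left(Q,d \right)} = -6 + \frac{59}{-352} = -6 + 59 \left(- \frac{1}{352}\right) = -6 - \frac{59}{352} = - \frac{2171}{352}$)
$X = \frac{1}{526412}$ ($X = - \frac{1}{2 \left(-93956 - 169250\right)} = - \frac{1}{2 \left(-263206\right)} = \left(- \frac{1}{2}\right) \left(- \frac{1}{263206}\right) = \frac{1}{526412} \approx 1.8997 \cdot 10^{-6}$)
$m = \sqrt{37942} \approx 194.79$
$\left(m + u{\left(-513,345 \right)}\right) + X = \left(\sqrt{37942} - \frac{2171}{352}\right) + \frac{1}{526412} = \left(- \frac{2171}{352} + \sqrt{37942}\right) + \frac{1}{526412} = - \frac{285710025}{46324256} + \sqrt{37942}$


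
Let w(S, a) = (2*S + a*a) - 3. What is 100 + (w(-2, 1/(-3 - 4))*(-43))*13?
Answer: 196078/49 ≈ 4001.6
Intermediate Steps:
w(S, a) = -3 + a² + 2*S (w(S, a) = (2*S + a²) - 3 = (a² + 2*S) - 3 = -3 + a² + 2*S)
100 + (w(-2, 1/(-3 - 4))*(-43))*13 = 100 + ((-3 + (1/(-3 - 4))² + 2*(-2))*(-43))*13 = 100 + ((-3 + (1/(-7))² - 4)*(-43))*13 = 100 + ((-3 + (-⅐)² - 4)*(-43))*13 = 100 + ((-3 + 1/49 - 4)*(-43))*13 = 100 - 342/49*(-43)*13 = 100 + (14706/49)*13 = 100 + 191178/49 = 196078/49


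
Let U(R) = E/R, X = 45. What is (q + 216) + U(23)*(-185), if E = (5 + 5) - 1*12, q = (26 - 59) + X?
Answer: 5614/23 ≈ 244.09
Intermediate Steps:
q = 12 (q = (26 - 59) + 45 = -33 + 45 = 12)
E = -2 (E = 10 - 12 = -2)
U(R) = -2/R
(q + 216) + U(23)*(-185) = (12 + 216) - 2/23*(-185) = 228 - 2*1/23*(-185) = 228 - 2/23*(-185) = 228 + 370/23 = 5614/23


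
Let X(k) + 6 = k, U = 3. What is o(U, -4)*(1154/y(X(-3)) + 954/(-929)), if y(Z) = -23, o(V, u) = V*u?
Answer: 13128096/21367 ≈ 614.41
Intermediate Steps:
X(k) = -6 + k
o(U, -4)*(1154/y(X(-3)) + 954/(-929)) = (3*(-4))*(1154/(-23) + 954/(-929)) = -12*(1154*(-1/23) + 954*(-1/929)) = -12*(-1154/23 - 954/929) = -12*(-1094008/21367) = 13128096/21367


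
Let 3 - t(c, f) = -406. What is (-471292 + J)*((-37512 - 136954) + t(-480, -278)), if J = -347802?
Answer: 142569044358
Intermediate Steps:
t(c, f) = 409 (t(c, f) = 3 - 1*(-406) = 3 + 406 = 409)
(-471292 + J)*((-37512 - 136954) + t(-480, -278)) = (-471292 - 347802)*((-37512 - 136954) + 409) = -819094*(-174466 + 409) = -819094*(-174057) = 142569044358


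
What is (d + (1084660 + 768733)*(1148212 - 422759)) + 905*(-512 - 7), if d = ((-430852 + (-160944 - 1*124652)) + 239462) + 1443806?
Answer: 1344550009154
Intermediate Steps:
d = 966820 (d = ((-430852 + (-160944 - 124652)) + 239462) + 1443806 = ((-430852 - 285596) + 239462) + 1443806 = (-716448 + 239462) + 1443806 = -476986 + 1443806 = 966820)
(d + (1084660 + 768733)*(1148212 - 422759)) + 905*(-512 - 7) = (966820 + (1084660 + 768733)*(1148212 - 422759)) + 905*(-512 - 7) = (966820 + 1853393*725453) + 905*(-519) = (966820 + 1344549512029) - 469695 = 1344550478849 - 469695 = 1344550009154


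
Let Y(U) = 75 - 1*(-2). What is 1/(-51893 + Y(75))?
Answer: -1/51816 ≈ -1.9299e-5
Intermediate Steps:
Y(U) = 77 (Y(U) = 75 + 2 = 77)
1/(-51893 + Y(75)) = 1/(-51893 + 77) = 1/(-51816) = -1/51816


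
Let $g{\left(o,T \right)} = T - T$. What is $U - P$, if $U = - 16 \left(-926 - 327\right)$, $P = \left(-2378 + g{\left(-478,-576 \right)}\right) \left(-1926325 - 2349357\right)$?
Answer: $-10167551748$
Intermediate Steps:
$g{\left(o,T \right)} = 0$
$P = 10167571796$ ($P = \left(-2378 + 0\right) \left(-1926325 - 2349357\right) = \left(-2378\right) \left(-4275682\right) = 10167571796$)
$U = 20048$ ($U = \left(-16\right) \left(-1253\right) = 20048$)
$U - P = 20048 - 10167571796 = -10167551748$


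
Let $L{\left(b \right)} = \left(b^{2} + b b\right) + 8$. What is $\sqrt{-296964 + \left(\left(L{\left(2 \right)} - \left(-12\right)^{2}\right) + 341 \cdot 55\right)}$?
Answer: $i \sqrt{278337} \approx 527.58 i$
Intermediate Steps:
$L{\left(b \right)} = 8 + 2 b^{2}$ ($L{\left(b \right)} = \left(b^{2} + b^{2}\right) + 8 = 2 b^{2} + 8 = 8 + 2 b^{2}$)
$\sqrt{-296964 + \left(\left(L{\left(2 \right)} - \left(-12\right)^{2}\right) + 341 \cdot 55\right)} = \sqrt{-296964 + \left(\left(\left(8 + 2 \cdot 2^{2}\right) - \left(-12\right)^{2}\right) + 341 \cdot 55\right)} = \sqrt{-296964 + \left(\left(\left(8 + 2 \cdot 4\right) - 144\right) + 18755\right)} = \sqrt{-296964 + \left(\left(\left(8 + 8\right) - 144\right) + 18755\right)} = \sqrt{-296964 + \left(\left(16 - 144\right) + 18755\right)} = \sqrt{-296964 + \left(-128 + 18755\right)} = \sqrt{-296964 + 18627} = \sqrt{-278337} = i \sqrt{278337}$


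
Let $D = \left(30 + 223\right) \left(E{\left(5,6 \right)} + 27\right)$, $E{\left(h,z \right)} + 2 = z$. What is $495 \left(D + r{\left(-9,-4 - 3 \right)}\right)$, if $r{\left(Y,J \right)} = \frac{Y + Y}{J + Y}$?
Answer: $\frac{31062735}{8} \approx 3.8828 \cdot 10^{6}$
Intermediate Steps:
$E{\left(h,z \right)} = -2 + z$
$D = 7843$ ($D = \left(30 + 223\right) \left(\left(-2 + 6\right) + 27\right) = 253 \left(4 + 27\right) = 253 \cdot 31 = 7843$)
$r{\left(Y,J \right)} = \frac{2 Y}{J + Y}$
$495 \left(D + r{\left(-9,-4 - 3 \right)}\right) = 495 \left(7843 + 2 \left(-9\right) \frac{1}{\left(-4 - 3\right) - 9}\right) = 495 \left(7843 + 2 \left(-9\right) \frac{1}{-7 - 9}\right) = 495 \left(7843 + 2 \left(-9\right) \frac{1}{-16}\right) = 495 \left(7843 + 2 \left(-9\right) \left(- \frac{1}{16}\right)\right) = 495 \left(7843 + \frac{9}{8}\right) = 495 \cdot \frac{62753}{8} = \frac{31062735}{8}$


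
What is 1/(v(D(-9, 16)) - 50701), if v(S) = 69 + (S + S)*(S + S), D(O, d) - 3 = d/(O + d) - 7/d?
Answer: -3136/158487103 ≈ -1.9787e-5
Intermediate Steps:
D(O, d) = 3 - 7/d + d/(O + d) (D(O, d) = 3 + (d/(O + d) - 7/d) = 3 + (-7/d + d/(O + d)) = 3 - 7/d + d/(O + d))
v(S) = 69 + 4*S**2 (v(S) = 69 + (2*S)*(2*S) = 69 + 4*S**2)
1/(v(D(-9, 16)) - 50701) = 1/((69 + 4*((-7*(-9) - 7*16 + 4*16**2 + 3*(-9)*16)/(16*(-9 + 16)))**2) - 50701) = 1/((69 + 4*((1/16)*(63 - 112 + 4*256 - 432)/7)**2) - 50701) = 1/((69 + 4*((1/16)*(1/7)*(63 - 112 + 1024 - 432))**2) - 50701) = 1/((69 + 4*((1/16)*(1/7)*543)**2) - 50701) = 1/((69 + 4*(543/112)**2) - 50701) = 1/((69 + 4*(294849/12544)) - 50701) = 1/((69 + 294849/3136) - 50701) = 1/(511233/3136 - 50701) = 1/(-158487103/3136) = -3136/158487103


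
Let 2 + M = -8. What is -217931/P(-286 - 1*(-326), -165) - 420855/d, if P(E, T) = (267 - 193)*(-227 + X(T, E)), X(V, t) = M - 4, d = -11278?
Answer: 2490838472/50282963 ≈ 49.536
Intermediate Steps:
M = -10 (M = -2 - 8 = -10)
X(V, t) = -14 (X(V, t) = -10 - 4 = -14)
P(E, T) = -17834 (P(E, T) = (267 - 193)*(-227 - 14) = 74*(-241) = -17834)
-217931/P(-286 - 1*(-326), -165) - 420855/d = -217931/(-17834) - 420855/(-11278) = -217931*(-1/17834) - 420855*(-1/11278) = 217931/17834 + 420855/11278 = 2490838472/50282963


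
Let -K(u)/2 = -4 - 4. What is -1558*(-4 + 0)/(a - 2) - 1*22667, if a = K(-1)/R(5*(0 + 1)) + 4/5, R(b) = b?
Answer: -19551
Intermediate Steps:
K(u) = 16 (K(u) = -2*(-4 - 4) = -2*(-8) = 16)
a = 4 (a = 16/((5*(0 + 1))) + 4/5 = 16/((5*1)) + 4*(1/5) = 16/5 + 4/5 = 4)
-1558*(-4 + 0)/(a - 2) - 1*22667 = -1558*(-4 + 0)/(4 - 2) - 1*22667 = -(-6232)/2 - 22667 = -1558*(-2) - 22667 = 3116 - 22667 = -19551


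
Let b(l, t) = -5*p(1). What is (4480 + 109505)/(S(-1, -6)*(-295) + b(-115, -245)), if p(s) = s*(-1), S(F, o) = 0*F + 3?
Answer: -22797/176 ≈ -129.53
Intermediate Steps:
S(F, o) = 3 (S(F, o) = 0 + 3 = 3)
p(s) = -s
b(l, t) = 5 (b(l, t) = -(-5) = -5*(-1) = 5)
(4480 + 109505)/(S(-1, -6)*(-295) + b(-115, -245)) = (4480 + 109505)/(3*(-295) + 5) = 113985/(-885 + 5) = 113985/(-880) = 113985*(-1/880) = -22797/176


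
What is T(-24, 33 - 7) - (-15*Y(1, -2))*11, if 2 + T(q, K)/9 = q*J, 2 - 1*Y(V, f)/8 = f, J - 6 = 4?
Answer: 3102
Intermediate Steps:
J = 10 (J = 6 + 4 = 10)
Y(V, f) = 16 - 8*f
T(q, K) = -18 + 90*q (T(q, K) = -18 + 9*(q*10) = -18 + 9*(10*q) = -18 + 90*q)
T(-24, 33 - 7) - (-15*Y(1, -2))*11 = (-18 + 90*(-24)) - (-15*(16 - 8*(-2)))*11 = (-18 - 2160) - (-15*(16 + 16))*11 = -2178 - (-15*32)*11 = -2178 - (-480)*11 = -2178 - 1*(-5280) = -2178 + 5280 = 3102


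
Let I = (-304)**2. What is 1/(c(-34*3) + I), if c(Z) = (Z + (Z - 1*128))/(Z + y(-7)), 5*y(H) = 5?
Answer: 101/9334348 ≈ 1.0820e-5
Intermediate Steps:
y(H) = 1 (y(H) = (1/5)*5 = 1)
I = 92416
c(Z) = (-128 + 2*Z)/(1 + Z) (c(Z) = (Z + (Z - 1*128))/(Z + 1) = (Z + (Z - 128))/(1 + Z) = (Z + (-128 + Z))/(1 + Z) = (-128 + 2*Z)/(1 + Z))
1/(c(-34*3) + I) = 1/(2*(-64 - 34*3)/(1 - 34*3) + 92416) = 1/(2*(-64 - 102)/(1 - 102) + 92416) = 1/(2*(-166)/(-101) + 92416) = 1/(2*(-1/101)*(-166) + 92416) = 1/(332/101 + 92416) = 1/(9334348/101) = 101/9334348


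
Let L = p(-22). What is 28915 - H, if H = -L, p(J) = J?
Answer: 28893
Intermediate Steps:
L = -22
H = 22 (H = -1*(-22) = 22)
28915 - H = 28915 - 1*22 = 28915 - 22 = 28893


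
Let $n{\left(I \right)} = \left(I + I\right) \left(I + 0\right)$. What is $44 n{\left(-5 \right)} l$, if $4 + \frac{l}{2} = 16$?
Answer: $52800$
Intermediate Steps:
$l = 24$ ($l = -8 + 2 \cdot 16 = -8 + 32 = 24$)
$n{\left(I \right)} = 2 I^{2}$ ($n{\left(I \right)} = 2 I I = 2 I^{2}$)
$44 n{\left(-5 \right)} l = 44 \cdot 2 \left(-5\right)^{2} \cdot 24 = 44 \cdot 2 \cdot 25 \cdot 24 = 44 \cdot 50 \cdot 24 = 2200 \cdot 24 = 52800$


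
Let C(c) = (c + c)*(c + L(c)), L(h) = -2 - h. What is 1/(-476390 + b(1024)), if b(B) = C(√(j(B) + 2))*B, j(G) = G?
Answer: -238195/104867004242 + 3072*√114/52433502121 ≈ -1.6458e-6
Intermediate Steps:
C(c) = -4*c (C(c) = (c + c)*(c + (-2 - c)) = (2*c)*(-2) = -4*c)
b(B) = -4*B*√(2 + B) (b(B) = (-4*√(B + 2))*B = (-4*√(2 + B))*B = -4*B*√(2 + B))
1/(-476390 + b(1024)) = 1/(-476390 - 4*1024*√(2 + 1024)) = 1/(-476390 - 4*1024*√1026) = 1/(-476390 - 4*1024*3*√114) = 1/(-476390 - 12288*√114)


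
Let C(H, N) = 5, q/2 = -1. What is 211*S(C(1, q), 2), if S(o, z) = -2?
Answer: -422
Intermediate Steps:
q = -2 (q = 2*(-1) = -2)
211*S(C(1, q), 2) = 211*(-2) = -422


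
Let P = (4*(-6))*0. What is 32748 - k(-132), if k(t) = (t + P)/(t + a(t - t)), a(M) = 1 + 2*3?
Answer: 4093368/125 ≈ 32747.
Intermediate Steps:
a(M) = 7 (a(M) = 1 + 6 = 7)
P = 0 (P = -24*0 = 0)
k(t) = t/(7 + t) (k(t) = (t + 0)/(t + 7) = t/(7 + t))
32748 - k(-132) = 32748 - (-132)/(7 - 132) = 32748 - (-132)/(-125) = 32748 - (-132)*(-1)/125 = 32748 - 1*132/125 = 32748 - 132/125 = 4093368/125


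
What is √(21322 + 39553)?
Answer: 5*√2435 ≈ 246.73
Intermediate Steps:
√(21322 + 39553) = √60875 = 5*√2435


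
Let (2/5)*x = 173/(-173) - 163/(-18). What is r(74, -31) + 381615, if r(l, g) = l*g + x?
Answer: 13656281/36 ≈ 3.7934e+5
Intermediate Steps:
x = 725/36 (x = 5*(173/(-173) - 163/(-18))/2 = 5*(173*(-1/173) - 163*(-1/18))/2 = 5*(-1 + 163/18)/2 = (5/2)*(145/18) = 725/36 ≈ 20.139)
r(l, g) = 725/36 + g*l (r(l, g) = l*g + 725/36 = g*l + 725/36 = 725/36 + g*l)
r(74, -31) + 381615 = (725/36 - 31*74) + 381615 = (725/36 - 2294) + 381615 = -81859/36 + 381615 = 13656281/36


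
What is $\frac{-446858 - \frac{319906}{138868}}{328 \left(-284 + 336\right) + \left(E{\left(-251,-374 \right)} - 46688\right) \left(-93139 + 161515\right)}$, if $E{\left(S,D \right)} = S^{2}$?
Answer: $- \frac{31027298325}{77449096014896} \approx -0.00040062$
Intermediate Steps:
$\frac{-446858 - \frac{319906}{138868}}{328 \left(-284 + 336\right) + \left(E{\left(-251,-374 \right)} - 46688\right) \left(-93139 + 161515\right)} = \frac{-446858 - \frac{319906}{138868}}{328 \left(-284 + 336\right) + \left(\left(-251\right)^{2} - 46688\right) \left(-93139 + 161515\right)} = \frac{-446858 - \frac{159953}{69434}}{328 \cdot 52 + \left(63001 - 46688\right) 68376} = \frac{-446858 - \frac{159953}{69434}}{17056 + 16313 \cdot 68376} = - \frac{31027298325}{69434 \left(17056 + 1115417688\right)} = - \frac{31027298325}{69434 \cdot 1115434744} = \left(- \frac{31027298325}{69434}\right) \frac{1}{1115434744} = - \frac{31027298325}{77449096014896}$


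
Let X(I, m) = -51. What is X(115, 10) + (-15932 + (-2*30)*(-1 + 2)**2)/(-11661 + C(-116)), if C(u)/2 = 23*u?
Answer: -850855/16997 ≈ -50.059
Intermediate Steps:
C(u) = 46*u (C(u) = 2*(23*u) = 46*u)
X(115, 10) + (-15932 + (-2*30)*(-1 + 2)**2)/(-11661 + C(-116)) = -51 + (-15932 + (-2*30)*(-1 + 2)**2)/(-11661 + 46*(-116)) = -51 + (-15932 - 60*1**2)/(-11661 - 5336) = -51 + (-15932 - 60*1)/(-16997) = -51 + (-15932 - 60)*(-1/16997) = -51 - 15992*(-1/16997) = -51 + 15992/16997 = -850855/16997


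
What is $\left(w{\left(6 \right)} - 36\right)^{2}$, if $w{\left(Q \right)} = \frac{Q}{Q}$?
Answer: $1225$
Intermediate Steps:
$w{\left(Q \right)} = 1$
$\left(w{\left(6 \right)} - 36\right)^{2} = \left(1 - 36\right)^{2} = \left(-35\right)^{2} = 1225$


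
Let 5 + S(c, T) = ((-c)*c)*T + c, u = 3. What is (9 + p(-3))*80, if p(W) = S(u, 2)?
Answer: -880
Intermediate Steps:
S(c, T) = -5 + c - T*c**2 (S(c, T) = -5 + (((-c)*c)*T + c) = -5 + ((-c**2)*T + c) = -5 + (-T*c**2 + c) = -5 + (c - T*c**2) = -5 + c - T*c**2)
p(W) = -20 (p(W) = -5 + 3 - 1*2*3**2 = -5 + 3 - 1*2*9 = -5 + 3 - 18 = -20)
(9 + p(-3))*80 = (9 - 20)*80 = -11*80 = -880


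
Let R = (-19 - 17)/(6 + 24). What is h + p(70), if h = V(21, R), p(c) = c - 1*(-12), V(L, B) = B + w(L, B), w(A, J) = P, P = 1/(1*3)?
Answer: 1217/15 ≈ 81.133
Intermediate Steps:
P = 1/3 ≈ 0.33333
w(A, J) = 1/3
R = -6/5 (R = -36/30 = -36*1/30 = -6/5 ≈ -1.2000)
V(L, B) = 1/3 + B (V(L, B) = B + 1/3 = 1/3 + B)
p(c) = 12 + c (p(c) = c + 12 = 12 + c)
h = -13/15 (h = 1/3 - 6/5 = -13/15 ≈ -0.86667)
h + p(70) = -13/15 + (12 + 70) = -13/15 + 82 = 1217/15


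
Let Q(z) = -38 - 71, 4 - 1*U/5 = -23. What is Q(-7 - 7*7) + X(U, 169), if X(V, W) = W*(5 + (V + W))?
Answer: 52112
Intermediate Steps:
U = 135 (U = 20 - 5*(-23) = 20 + 115 = 135)
X(V, W) = W*(5 + V + W)
Q(z) = -109
Q(-7 - 7*7) + X(U, 169) = -109 + 169*(5 + 135 + 169) = -109 + 169*309 = -109 + 52221 = 52112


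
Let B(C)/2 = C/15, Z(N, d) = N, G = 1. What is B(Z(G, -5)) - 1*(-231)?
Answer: 3467/15 ≈ 231.13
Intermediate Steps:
B(C) = 2*C/15 (B(C) = 2*(C/15) = 2*C/15)
B(Z(G, -5)) - 1*(-231) = (2/15)*1 - 1*(-231) = 2/15 + 231 = 3467/15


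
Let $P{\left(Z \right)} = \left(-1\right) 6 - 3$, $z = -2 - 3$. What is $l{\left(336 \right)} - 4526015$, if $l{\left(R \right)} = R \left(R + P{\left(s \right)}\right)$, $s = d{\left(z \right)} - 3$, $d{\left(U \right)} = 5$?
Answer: $-4416143$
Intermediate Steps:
$z = -5$ ($z = -2 - 3 = -5$)
$s = 2$ ($s = 5 - 3 = 2$)
$P{\left(Z \right)} = -9$ ($P{\left(Z \right)} = -6 - 3 = -9$)
$l{\left(R \right)} = R \left(-9 + R\right)$ ($l{\left(R \right)} = R \left(R - 9\right) = R \left(-9 + R\right)$)
$l{\left(336 \right)} - 4526015 = 336 \left(-9 + 336\right) - 4526015 = 336 \cdot 327 - 4526015 = 109872 - 4526015 = -4416143$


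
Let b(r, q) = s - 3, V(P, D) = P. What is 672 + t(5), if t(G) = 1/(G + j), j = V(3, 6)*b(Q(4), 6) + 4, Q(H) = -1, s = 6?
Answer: 12097/18 ≈ 672.06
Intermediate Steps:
b(r, q) = 3 (b(r, q) = 6 - 3 = 3)
j = 13 (j = 3*3 + 4 = 9 + 4 = 13)
t(G) = 1/(13 + G) (t(G) = 1/(G + 13) = 1/(13 + G))
672 + t(5) = 672 + 1/(13 + 5) = 672 + 1/18 = 12097/18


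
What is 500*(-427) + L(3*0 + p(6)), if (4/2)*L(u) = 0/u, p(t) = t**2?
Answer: -213500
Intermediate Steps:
L(u) = 0 (L(u) = (0/u)/2 = (1/2)*0 = 0)
500*(-427) + L(3*0 + p(6)) = 500*(-427) + 0 = -213500 + 0 = -213500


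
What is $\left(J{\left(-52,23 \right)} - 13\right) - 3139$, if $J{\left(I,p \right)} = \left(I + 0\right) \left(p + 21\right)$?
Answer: $-5440$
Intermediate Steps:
$J{\left(I,p \right)} = I \left(21 + p\right)$
$\left(J{\left(-52,23 \right)} - 13\right) - 3139 = \left(- 52 \left(21 + 23\right) - 13\right) - 3139 = \left(\left(-52\right) 44 - 13\right) - 3139 = \left(-2288 - 13\right) - 3139 = -2301 - 3139 = -5440$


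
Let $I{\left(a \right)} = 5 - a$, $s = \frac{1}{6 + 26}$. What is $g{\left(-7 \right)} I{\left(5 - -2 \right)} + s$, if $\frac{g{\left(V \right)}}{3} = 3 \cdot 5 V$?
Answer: $\frac{20161}{32} \approx 630.03$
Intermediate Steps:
$s = \frac{1}{32} \approx 0.03125$
$g{\left(V \right)} = 45 V$ ($g{\left(V \right)} = 3 \cdot 3 \cdot 5 V = 3 \cdot 15 V = 45 V$)
$g{\left(-7 \right)} I{\left(5 - -2 \right)} + s = 45 \left(-7\right) \left(5 - \left(5 - -2\right)\right) + \frac{1}{32} = - 315 \left(5 - \left(5 + 2\right)\right) + \frac{1}{32} = - 315 \left(5 - 7\right) + \frac{1}{32} = \left(-315\right) \left(-2\right) + \frac{1}{32} = 630 + \frac{1}{32} = \frac{20161}{32}$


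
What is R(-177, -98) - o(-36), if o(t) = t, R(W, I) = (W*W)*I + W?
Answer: -3070383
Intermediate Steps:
R(W, I) = W + I*W² (R(W, I) = W²*I + W = I*W² + W = W + I*W²)
R(-177, -98) - o(-36) = -177*(1 - 98*(-177)) - 1*(-36) = -177*(1 + 17346) + 36 = -177*17347 + 36 = -3070419 + 36 = -3070383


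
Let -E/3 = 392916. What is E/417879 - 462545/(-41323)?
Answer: 16064270939/1918668213 ≈ 8.3726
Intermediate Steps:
E = -1178748 (E = -3*392916 = -1178748)
E/417879 - 462545/(-41323) = -1178748/417879 - 462545/(-41323) = -1178748*1/417879 - 462545*(-1/41323) = -130972/46431 + 462545/41323 = 16064270939/1918668213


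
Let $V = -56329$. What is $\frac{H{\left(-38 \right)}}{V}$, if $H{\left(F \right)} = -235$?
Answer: $\frac{235}{56329} \approx 0.0041719$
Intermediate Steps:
$\frac{H{\left(-38 \right)}}{V} = - \frac{235}{-56329} = \left(-235\right) \left(- \frac{1}{56329}\right) = \frac{235}{56329}$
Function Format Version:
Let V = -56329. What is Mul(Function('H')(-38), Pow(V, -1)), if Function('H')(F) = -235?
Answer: Rational(235, 56329) ≈ 0.0041719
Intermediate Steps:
Mul(Function('H')(-38), Pow(V, -1)) = Mul(-235, Pow(-56329, -1)) = Mul(-235, Rational(-1, 56329)) = Rational(235, 56329)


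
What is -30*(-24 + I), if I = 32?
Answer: -240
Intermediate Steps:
-30*(-24 + I) = -30*(-24 + 32) = -30*8 = -240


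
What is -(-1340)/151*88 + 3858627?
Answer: 582770597/151 ≈ 3.8594e+6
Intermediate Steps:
-(-1340)/151*88 + 3858627 = -134*(-10/151)*88 + 3858627 = (1340/151)*88 + 3858627 = 117920/151 + 3858627 = 582770597/151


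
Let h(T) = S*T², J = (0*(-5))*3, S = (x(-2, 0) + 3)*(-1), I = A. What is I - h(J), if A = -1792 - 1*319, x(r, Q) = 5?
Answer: -2111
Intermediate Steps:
A = -2111 (A = -1792 - 319 = -2111)
I = -2111
S = -8 (S = (5 + 3)*(-1) = 8*(-1) = -8)
J = 0 (J = 0*3 = 0)
h(T) = -8*T²
I - h(J) = -2111 - (-8)*0² = -2111 - (-8)*0 = -2111 - 1*0 = -2111 + 0 = -2111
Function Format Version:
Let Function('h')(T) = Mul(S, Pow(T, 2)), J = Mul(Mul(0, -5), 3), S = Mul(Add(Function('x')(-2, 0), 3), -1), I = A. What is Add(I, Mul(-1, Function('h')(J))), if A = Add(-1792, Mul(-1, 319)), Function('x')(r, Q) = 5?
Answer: -2111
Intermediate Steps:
A = -2111 (A = Add(-1792, -319) = -2111)
I = -2111
S = -8 (S = Mul(Add(5, 3), -1) = Mul(8, -1) = -8)
J = 0 (J = Mul(0, 3) = 0)
Function('h')(T) = Mul(-8, Pow(T, 2))
Add(I, Mul(-1, Function('h')(J))) = Add(-2111, Mul(-1, Mul(-8, Pow(0, 2)))) = Add(-2111, Mul(-1, Mul(-8, 0))) = Add(-2111, Mul(-1, 0)) = Add(-2111, 0) = -2111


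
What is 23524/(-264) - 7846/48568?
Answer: -71536561/801372 ≈ -89.268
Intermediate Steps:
23524/(-264) - 7846/48568 = 23524*(-1/264) - 7846*1/48568 = -5881/66 - 3923/24284 = -71536561/801372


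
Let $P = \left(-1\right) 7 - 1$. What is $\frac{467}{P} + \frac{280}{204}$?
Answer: $- \frac{23257}{408} \approx -57.002$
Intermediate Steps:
$P = -8$ ($P = -7 - 1 = -8$)
$\frac{467}{P} + \frac{280}{204} = \frac{467}{-8} + \frac{280}{204} = 467 \left(- \frac{1}{8}\right) + 280 \cdot \frac{1}{204} = - \frac{467}{8} + \frac{70}{51} = - \frac{23257}{408}$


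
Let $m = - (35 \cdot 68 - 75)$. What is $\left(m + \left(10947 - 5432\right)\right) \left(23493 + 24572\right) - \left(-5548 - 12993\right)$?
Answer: $154307191$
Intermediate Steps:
$m = -2305$ ($m = - (2380 - 75) = \left(-1\right) 2305 = -2305$)
$\left(m + \left(10947 - 5432\right)\right) \left(23493 + 24572\right) - \left(-5548 - 12993\right) = \left(-2305 + \left(10947 - 5432\right)\right) \left(23493 + 24572\right) - \left(-5548 - 12993\right) = \left(-2305 + \left(10947 - 5432\right)\right) 48065 - \left(-5548 - 12993\right) = \left(-2305 + 5515\right) 48065 - -18541 = 3210 \cdot 48065 + 18541 = 154288650 + 18541 = 154307191$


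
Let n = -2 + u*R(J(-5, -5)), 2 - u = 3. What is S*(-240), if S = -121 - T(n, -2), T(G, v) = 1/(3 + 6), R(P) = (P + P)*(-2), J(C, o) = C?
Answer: 87200/3 ≈ 29067.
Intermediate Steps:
u = -1 (u = 2 - 1*3 = 2 - 3 = -1)
R(P) = -4*P (R(P) = (2*P)*(-2) = -4*P)
n = -22 (n = -2 - (-4)*(-5) = -2 - 1*20 = -2 - 20 = -22)
T(G, v) = ⅑ (T(G, v) = 1/9 = ⅑)
S = -1090/9 (S = -121 - 1*⅑ = -121 - ⅑ = -1090/9 ≈ -121.11)
S*(-240) = -1090/9*(-240) = 87200/3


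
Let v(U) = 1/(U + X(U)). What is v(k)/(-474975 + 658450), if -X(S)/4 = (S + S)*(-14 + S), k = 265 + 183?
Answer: -1/285305092800 ≈ -3.5050e-12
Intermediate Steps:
k = 448
X(S) = -8*S*(-14 + S) (X(S) = -4*(S + S)*(-14 + S) = -4*2*S*(-14 + S) = -8*S*(-14 + S))
v(U) = 1/(U + 8*U*(14 - U))
v(k)/(-474975 + 658450) = (-1/(448*(-113 + 8*448)))/(-474975 + 658450) = -1*1/448/(-113 + 3584)/183475 = -1*1/448/3471*(1/183475) = -1*1/448*1/3471*(1/183475) = -1/1555008*1/183475 = -1/285305092800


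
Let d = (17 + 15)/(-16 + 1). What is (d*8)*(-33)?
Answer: 2816/5 ≈ 563.20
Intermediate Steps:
d = -32/15 (d = 32/(-15) = 32*(-1/15) = -32/15 ≈ -2.1333)
(d*8)*(-33) = -32/15*8*(-33) = -256/15*(-33) = 2816/5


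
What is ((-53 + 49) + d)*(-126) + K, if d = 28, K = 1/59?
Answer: -178415/59 ≈ -3024.0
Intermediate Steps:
K = 1/59 ≈ 0.016949
((-53 + 49) + d)*(-126) + K = ((-53 + 49) + 28)*(-126) + 1/59 = (-4 + 28)*(-126) + 1/59 = 24*(-126) + 1/59 = -3024 + 1/59 = -178415/59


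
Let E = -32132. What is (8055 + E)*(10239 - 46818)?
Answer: 880712583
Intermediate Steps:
(8055 + E)*(10239 - 46818) = (8055 - 32132)*(10239 - 46818) = -24077*(-36579) = 880712583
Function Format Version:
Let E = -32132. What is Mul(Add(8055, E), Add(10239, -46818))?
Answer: 880712583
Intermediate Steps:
Mul(Add(8055, E), Add(10239, -46818)) = Mul(Add(8055, -32132), Add(10239, -46818)) = Mul(-24077, -36579) = 880712583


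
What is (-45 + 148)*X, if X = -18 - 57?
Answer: -7725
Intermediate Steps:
X = -75
(-45 + 148)*X = (-45 + 148)*(-75) = 103*(-75) = -7725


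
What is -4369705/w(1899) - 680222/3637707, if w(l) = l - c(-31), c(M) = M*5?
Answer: -15897103642423/7471850178 ≈ -2127.6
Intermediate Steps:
c(M) = 5*M
w(l) = 155 + l (w(l) = l - 5*(-31) = l - 1*(-155) = l + 155 = 155 + l)
-4369705/w(1899) - 680222/3637707 = -4369705/(155 + 1899) - 680222/3637707 = -4369705/2054 - 680222*1/3637707 = -4369705*1/2054 - 680222/3637707 = -4369705/2054 - 680222/3637707 = -15897103642423/7471850178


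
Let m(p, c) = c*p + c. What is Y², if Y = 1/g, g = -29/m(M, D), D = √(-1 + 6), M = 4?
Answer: 125/841 ≈ 0.14863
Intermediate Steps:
D = √5 ≈ 2.2361
m(p, c) = c + c*p
g = -29*√5/25 (g = -29*√5/(5*(1 + 4)) = -29*√5/25 ≈ -2.5938)
Y = -5*√5/29 (Y = 1/(-29*√5/25) = -5*√5/29 ≈ -0.38553)
Y² = (-5*√5/29)² = 125/841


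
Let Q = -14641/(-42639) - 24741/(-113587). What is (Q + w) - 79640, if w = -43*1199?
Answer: -635415327734555/4843236093 ≈ -1.3120e+5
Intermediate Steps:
Q = 2717958766/4843236093 (Q = -14641*(-1/42639) - 24741*(-1/113587) = 14641/42639 + 24741/113587 = 2717958766/4843236093 ≈ 0.56119)
w = -51557
(Q + w) - 79640 = (2717958766/4843236093 - 51557) - 79640 = -249700005288035/4843236093 - 79640 = -635415327734555/4843236093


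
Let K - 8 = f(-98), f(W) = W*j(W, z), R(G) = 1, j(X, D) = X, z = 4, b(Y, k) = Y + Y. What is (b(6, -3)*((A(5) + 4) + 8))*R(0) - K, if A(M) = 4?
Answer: -9420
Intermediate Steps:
b(Y, k) = 2*Y
f(W) = W**2 (f(W) = W*W = W**2)
K = 9612 (K = 8 + (-98)**2 = 8 + 9604 = 9612)
(b(6, -3)*((A(5) + 4) + 8))*R(0) - K = ((2*6)*((4 + 4) + 8))*1 - 1*9612 = (12*(8 + 8))*1 - 9612 = (12*16)*1 - 9612 = 192*1 - 9612 = 192 - 9612 = -9420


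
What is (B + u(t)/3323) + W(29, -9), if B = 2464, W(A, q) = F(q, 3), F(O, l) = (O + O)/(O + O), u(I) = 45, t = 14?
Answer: 8191240/3323 ≈ 2465.0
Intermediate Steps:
F(O, l) = 1 (F(O, l) = (2*O)/((2*O)) = (2*O)*(1/(2*O)) = 1)
W(A, q) = 1
(B + u(t)/3323) + W(29, -9) = (2464 + 45/3323) + 1 = 8187917/3323 + 1 = 8191240/3323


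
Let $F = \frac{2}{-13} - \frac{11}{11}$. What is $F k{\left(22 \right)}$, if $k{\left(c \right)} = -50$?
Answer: $\frac{750}{13} \approx 57.692$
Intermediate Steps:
$F = - \frac{15}{13}$ ($F = 2 \left(- \frac{1}{13}\right) - 1 = - \frac{2}{13} - 1 = - \frac{15}{13} \approx -1.1538$)
$F k{\left(22 \right)} = \left(- \frac{15}{13}\right) \left(-50\right) = \frac{750}{13}$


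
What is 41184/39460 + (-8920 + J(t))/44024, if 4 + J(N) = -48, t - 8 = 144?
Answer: 91190581/108574190 ≈ 0.83989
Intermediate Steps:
t = 152 (t = 8 + 144 = 152)
J(N) = -52 (J(N) = -4 - 48 = -52)
41184/39460 + (-8920 + J(t))/44024 = 41184/39460 + (-8920 - 52)/44024 = 41184*(1/39460) - 8972*1/44024 = 10296/9865 - 2243/11006 = 91190581/108574190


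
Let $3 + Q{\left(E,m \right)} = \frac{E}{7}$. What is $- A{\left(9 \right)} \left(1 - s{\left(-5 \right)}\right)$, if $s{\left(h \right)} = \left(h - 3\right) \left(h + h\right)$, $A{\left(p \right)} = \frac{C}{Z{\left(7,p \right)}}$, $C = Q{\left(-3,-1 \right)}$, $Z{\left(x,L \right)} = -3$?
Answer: $\frac{632}{7} \approx 90.286$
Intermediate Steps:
$Q{\left(E,m \right)} = -3 + \frac{E}{7}$
$C = - \frac{24}{7}$ ($C = -3 + \frac{1}{7} \left(-3\right) = -3 - \frac{3}{7} = - \frac{24}{7} \approx -3.4286$)
$A{\left(p \right)} = \frac{8}{7}$ ($A{\left(p \right)} = - \frac{24}{7 \left(-3\right)} = \left(- \frac{24}{7}\right) \left(- \frac{1}{3}\right) = \frac{8}{7}$)
$s{\left(h \right)} = 2 h \left(-3 + h\right)$ ($s{\left(h \right)} = \left(-3 + h\right) 2 h = 2 h \left(-3 + h\right)$)
$- A{\left(9 \right)} \left(1 - s{\left(-5 \right)}\right) = \left(-1\right) \frac{8}{7} \left(1 - 2 \left(-5\right) \left(-3 - 5\right)\right) = - \frac{8 \left(1 - 2 \left(-5\right) \left(-8\right)\right)}{7} = - \frac{8 \left(1 - 80\right)}{7} = \left(- \frac{8}{7}\right) \left(-79\right) = \frac{632}{7}$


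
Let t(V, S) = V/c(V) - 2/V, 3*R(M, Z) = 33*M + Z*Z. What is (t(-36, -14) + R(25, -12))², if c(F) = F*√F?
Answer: 8453554/81 - 5815*I/54 ≈ 1.0436e+5 - 107.69*I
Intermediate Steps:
R(M, Z) = 11*M + Z²/3 (R(M, Z) = (33*M + Z*Z)/3 = (33*M + Z²)/3 = (Z² + 33*M)/3 = 11*M + Z²/3)
c(F) = F^(3/2)
t(V, S) = V^(-½) - 2/V (t(V, S) = V/(V^(3/2)) - 2/V = V/V^(3/2) - 2/V = V^(-½) - 2/V)
(t(-36, -14) + R(25, -12))² = (((-36)^(-½) - 2/(-36)) + (11*25 + (⅓)*(-12)²))² = ((-I/6 - 2*(-1/36)) + (275 + (⅓)*144))² = ((-I/6 + 1/18) + (275 + 48))² = ((1/18 - I/6) + 323)² = (5815/18 - I/6)²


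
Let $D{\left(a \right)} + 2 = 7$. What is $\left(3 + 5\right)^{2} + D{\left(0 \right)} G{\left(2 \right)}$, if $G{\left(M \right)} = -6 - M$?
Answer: $24$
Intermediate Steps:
$D{\left(a \right)} = 5$ ($D{\left(a \right)} = -2 + 7 = 5$)
$\left(3 + 5\right)^{2} + D{\left(0 \right)} G{\left(2 \right)} = \left(3 + 5\right)^{2} + 5 \left(-6 - 2\right) = 8^{2} + 5 \left(-6 - 2\right) = 64 + 5 \left(-8\right) = 64 - 40 = 24$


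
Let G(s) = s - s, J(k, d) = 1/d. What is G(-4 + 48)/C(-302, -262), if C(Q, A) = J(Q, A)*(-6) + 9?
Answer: 0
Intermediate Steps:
C(Q, A) = 9 - 6/A (C(Q, A) = -6/A + 9 = 9 - 6/A)
G(s) = 0
G(-4 + 48)/C(-302, -262) = 0/(9 - 6/(-262)) = 0/(9 - 6*(-1/262)) = 0/(9 + 3/131) = 0/(1182/131) = 0*(131/1182) = 0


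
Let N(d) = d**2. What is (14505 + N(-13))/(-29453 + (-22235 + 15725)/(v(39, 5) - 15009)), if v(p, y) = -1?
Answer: -11012837/22104151 ≈ -0.49822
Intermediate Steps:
(14505 + N(-13))/(-29453 + (-22235 + 15725)/(v(39, 5) - 15009)) = (14505 + (-13)**2)/(-29453 + (-22235 + 15725)/(-1 - 15009)) = (14505 + 169)/(-29453 - 6510/(-15010)) = 14674/(-29453 - 6510*(-1/15010)) = 14674/(-29453 + 651/1501) = 14674/(-44208302/1501) = 14674*(-1501/44208302) = -11012837/22104151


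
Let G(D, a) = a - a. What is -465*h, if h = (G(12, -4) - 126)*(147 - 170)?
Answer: -1347570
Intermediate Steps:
G(D, a) = 0
h = 2898 (h = (0 - 126)*(147 - 170) = -126*(-23) = 2898)
-465*h = -465*2898 = -1347570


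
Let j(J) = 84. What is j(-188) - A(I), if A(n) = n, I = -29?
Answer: 113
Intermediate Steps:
j(-188) - A(I) = 84 - 1*(-29) = 84 + 29 = 113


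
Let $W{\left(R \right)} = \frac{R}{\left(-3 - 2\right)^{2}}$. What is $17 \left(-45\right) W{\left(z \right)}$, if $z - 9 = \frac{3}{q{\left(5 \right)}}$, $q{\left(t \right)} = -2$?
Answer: $- \frac{459}{2} \approx -229.5$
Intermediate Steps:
$z = \frac{15}{2}$ ($z = 9 + \frac{3}{-2} = 9 + 3 \left(- \frac{1}{2}\right) = 9 - \frac{3}{2} = \frac{15}{2} \approx 7.5$)
$W{\left(R \right)} = \frac{R}{25}$ ($W{\left(R \right)} = \frac{R}{\left(-5\right)^{2}} = \frac{R}{25}$)
$17 \left(-45\right) W{\left(z \right)} = 17 \left(-45\right) \frac{1}{25} \cdot \frac{15}{2} = \left(-765\right) \frac{3}{10} = - \frac{459}{2}$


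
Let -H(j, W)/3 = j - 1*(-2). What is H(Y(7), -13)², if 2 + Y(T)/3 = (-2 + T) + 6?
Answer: 7569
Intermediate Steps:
Y(T) = 6 + 3*T (Y(T) = -6 + 3*((-2 + T) + 6) = -6 + 3*(4 + T) = -6 + (12 + 3*T) = 6 + 3*T)
H(j, W) = -6 - 3*j (H(j, W) = -3*(j - 1*(-2)) = -3*(j + 2) = -3*(2 + j) = -6 - 3*j)
H(Y(7), -13)² = (-6 - 3*(6 + 3*7))² = (-6 - 3*(6 + 21))² = (-6 - 3*27)² = (-6 - 81)² = (-87)² = 7569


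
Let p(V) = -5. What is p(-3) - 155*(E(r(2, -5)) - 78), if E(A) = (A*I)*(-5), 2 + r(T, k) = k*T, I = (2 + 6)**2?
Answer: -583115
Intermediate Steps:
I = 64 (I = 8**2 = 64)
r(T, k) = -2 + T*k (r(T, k) = -2 + k*T = -2 + T*k)
E(A) = -320*A (E(A) = (A*64)*(-5) = (64*A)*(-5) = -320*A)
p(-3) - 155*(E(r(2, -5)) - 78) = -5 - 155*(-320*(-2 + 2*(-5)) - 78) = -5 - 155*(-320*(-2 - 10) - 78) = -5 - 155*(-320*(-12) - 78) = -5 - 155*(3840 - 78) = -5 - 155*3762 = -5 - 583110 = -583115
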